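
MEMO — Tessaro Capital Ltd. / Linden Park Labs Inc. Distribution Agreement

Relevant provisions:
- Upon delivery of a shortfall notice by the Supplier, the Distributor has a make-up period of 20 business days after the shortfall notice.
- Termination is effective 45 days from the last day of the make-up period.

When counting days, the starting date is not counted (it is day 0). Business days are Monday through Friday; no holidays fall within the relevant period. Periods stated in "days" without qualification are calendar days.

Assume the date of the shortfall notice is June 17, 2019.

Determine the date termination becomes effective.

August 29, 2019

The last day of the make-up period: counting 20 business days from Monday, June 17, 2019 (Jun 18, Jun 19, Jun 20, Jun 21, …, Jul 11, Jul 12, Jul 15, skipping weekends) reaches Monday, July 15, 2019.
The date termination becomes effective: July 15, 2019 + 45 days = August 29, 2019.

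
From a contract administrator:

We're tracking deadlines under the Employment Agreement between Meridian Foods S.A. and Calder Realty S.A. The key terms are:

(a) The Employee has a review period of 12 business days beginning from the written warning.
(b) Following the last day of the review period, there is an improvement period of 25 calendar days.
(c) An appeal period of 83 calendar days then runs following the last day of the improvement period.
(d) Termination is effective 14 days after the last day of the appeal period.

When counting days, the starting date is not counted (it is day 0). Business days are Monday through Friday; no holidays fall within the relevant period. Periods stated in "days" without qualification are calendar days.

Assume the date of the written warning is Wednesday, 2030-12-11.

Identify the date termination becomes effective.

From Wednesday, 2030-12-11, 12 business days (Dec 12, Dec 13, Dec 16, Dec 17, …, Dec 25, Dec 26, Dec 27, skipping weekends) brings us to Friday, 2030-12-27, which is the last day of the review period.
Adding 25 calendar days to 2030-12-27 gives 2031-01-21, which is the last day of the improvement period.
The last day of the appeal period: 83 calendar days after 2031-01-21 is 2031-04-14.
Adding 14 calendar days to 2031-04-14 gives 2031-04-28, which is the date termination becomes effective.

2031-04-28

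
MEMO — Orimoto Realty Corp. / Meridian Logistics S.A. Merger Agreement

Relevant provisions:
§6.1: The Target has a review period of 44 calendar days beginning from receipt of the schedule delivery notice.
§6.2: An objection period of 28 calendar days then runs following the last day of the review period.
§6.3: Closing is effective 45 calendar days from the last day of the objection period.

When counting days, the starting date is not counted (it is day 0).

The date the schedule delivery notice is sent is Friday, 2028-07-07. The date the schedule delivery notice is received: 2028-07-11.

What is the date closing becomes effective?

2028-11-05

The last day of the review period: 44 calendar days after 2028-07-11 is 2028-08-24.
Adding 28 calendar days to 2028-08-24 gives 2028-09-21, which is the last day of the objection period.
Adding 45 calendar days to 2028-09-21 gives 2028-11-05, which is the date closing becomes effective.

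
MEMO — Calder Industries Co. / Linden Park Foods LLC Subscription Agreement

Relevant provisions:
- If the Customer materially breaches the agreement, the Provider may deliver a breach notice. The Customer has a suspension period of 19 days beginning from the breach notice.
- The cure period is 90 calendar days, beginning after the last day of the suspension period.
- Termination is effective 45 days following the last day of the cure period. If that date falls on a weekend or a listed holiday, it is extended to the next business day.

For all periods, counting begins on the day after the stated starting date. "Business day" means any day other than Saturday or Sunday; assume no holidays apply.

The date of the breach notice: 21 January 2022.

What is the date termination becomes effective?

24 June 2022

The last day of the suspension period: 19 calendar days after 21 January 2022 is 9 February 2022.
The last day of the cure period: 9 February 2022 + 90 days = 10 May 2022.
The date termination becomes effective: 10 May 2022 + 45 days = 24 June 2022. 24 June 2022 is a Friday, so no roll-forward applies.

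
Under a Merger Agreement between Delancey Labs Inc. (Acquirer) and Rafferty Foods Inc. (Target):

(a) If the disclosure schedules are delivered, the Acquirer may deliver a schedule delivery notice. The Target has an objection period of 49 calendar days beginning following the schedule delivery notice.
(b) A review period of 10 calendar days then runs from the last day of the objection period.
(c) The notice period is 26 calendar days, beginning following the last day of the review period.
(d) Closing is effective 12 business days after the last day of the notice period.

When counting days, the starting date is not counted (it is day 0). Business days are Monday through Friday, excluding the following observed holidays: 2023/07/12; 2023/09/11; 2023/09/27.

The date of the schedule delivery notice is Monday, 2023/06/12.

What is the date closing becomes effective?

2023/09/22

The last day of the objection period: 2023/06/12 + 49 days = 2023/07/31.
The last day of the review period: 10 calendar days after 2023/07/31 is 2023/08/10.
The last day of the notice period: 26 calendar days after 2023/08/10 is 2023/09/05.
The date closing becomes effective: counting 12 business days from Tuesday, 2023/09/05 (Sep 6, Sep 7, Sep 8, Sep 12, …, Sep 20, Sep 21, Sep 22, skipping weekends and the listed holiday on Sep 11) reaches Friday, 2023/09/22.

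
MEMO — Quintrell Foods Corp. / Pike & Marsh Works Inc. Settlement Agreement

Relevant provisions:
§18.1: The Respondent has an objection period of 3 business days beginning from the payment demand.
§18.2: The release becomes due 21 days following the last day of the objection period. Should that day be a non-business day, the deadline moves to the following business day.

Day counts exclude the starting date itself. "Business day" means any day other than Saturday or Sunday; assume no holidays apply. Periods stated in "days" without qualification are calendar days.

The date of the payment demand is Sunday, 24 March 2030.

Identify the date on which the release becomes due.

17 April 2030

The last day of the objection period: counting 3 business days from Sunday, 24 March 2030 (Mar 25, Mar 26, Mar 27, skipping weekends) reaches Wednesday, 27 March 2030.
The date on which the release becomes due: 27 March 2030 + 21 days = 17 April 2030. 17 April 2030 is a Wednesday, so no roll-forward applies.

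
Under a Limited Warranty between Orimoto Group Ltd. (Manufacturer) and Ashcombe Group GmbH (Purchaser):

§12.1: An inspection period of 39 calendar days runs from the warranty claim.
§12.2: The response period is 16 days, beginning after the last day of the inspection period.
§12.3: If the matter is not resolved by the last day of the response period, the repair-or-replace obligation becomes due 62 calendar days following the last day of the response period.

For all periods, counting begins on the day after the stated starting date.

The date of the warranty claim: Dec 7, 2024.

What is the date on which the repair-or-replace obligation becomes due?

Apr 3, 2025

The last day of the inspection period: 39 calendar days after Dec 7, 2024 is Jan 15, 2025.
The last day of the response period: Jan 15, 2025 + 16 days = Jan 31, 2025.
The date on which the repair-or-replace obligation becomes due: Jan 31, 2025 + 62 days = Apr 3, 2025.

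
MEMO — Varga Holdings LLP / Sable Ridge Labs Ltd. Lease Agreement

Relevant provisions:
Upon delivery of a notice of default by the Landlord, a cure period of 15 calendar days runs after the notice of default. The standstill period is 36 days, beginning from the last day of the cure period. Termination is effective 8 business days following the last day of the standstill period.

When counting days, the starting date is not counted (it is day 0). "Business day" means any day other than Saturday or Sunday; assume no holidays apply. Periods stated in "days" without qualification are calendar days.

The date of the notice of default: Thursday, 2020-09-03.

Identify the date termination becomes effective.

2020-11-04

The last day of the cure period: 2020-09-03 + 15 days = 2020-09-18.
Adding 36 calendar days to 2020-09-18 gives 2020-10-24, which is the last day of the standstill period.
From Saturday, 2020-10-24, 8 business days (Oct 26, Oct 27, Oct 28, Oct 29, Oct 30, Nov 2, Nov 3, Nov 4, skipping weekends) brings us to Wednesday, 2020-11-04, which is the date termination becomes effective.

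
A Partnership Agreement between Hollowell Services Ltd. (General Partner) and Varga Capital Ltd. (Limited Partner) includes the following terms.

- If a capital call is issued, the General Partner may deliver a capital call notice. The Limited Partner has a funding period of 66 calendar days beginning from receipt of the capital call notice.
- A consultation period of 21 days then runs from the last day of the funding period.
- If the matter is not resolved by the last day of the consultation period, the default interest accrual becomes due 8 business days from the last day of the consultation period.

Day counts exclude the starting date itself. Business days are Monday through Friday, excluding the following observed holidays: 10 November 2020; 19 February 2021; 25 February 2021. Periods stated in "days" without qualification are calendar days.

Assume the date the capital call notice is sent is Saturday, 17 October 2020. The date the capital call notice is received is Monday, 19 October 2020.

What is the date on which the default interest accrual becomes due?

The last day of the funding period: 19 October 2020 + 66 days = 24 December 2020.
The last day of the consultation period: 24 December 2020 + 21 days = 14 January 2021.
From Thursday, 14 January 2021, 8 business days (Jan 15, Jan 18, Jan 19, Jan 20, Jan 21, Jan 22, Jan 25, Jan 26, skipping weekends) brings us to Tuesday, 26 January 2021, which is the date on which the default interest accrual becomes due.

26 January 2021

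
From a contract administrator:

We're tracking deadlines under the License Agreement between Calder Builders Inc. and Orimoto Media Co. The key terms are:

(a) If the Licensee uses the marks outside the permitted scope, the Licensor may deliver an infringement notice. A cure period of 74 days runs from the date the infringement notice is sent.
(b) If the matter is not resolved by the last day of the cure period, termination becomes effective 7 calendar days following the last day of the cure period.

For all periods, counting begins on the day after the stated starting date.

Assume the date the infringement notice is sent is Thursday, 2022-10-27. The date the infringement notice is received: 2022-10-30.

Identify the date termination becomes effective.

2023-01-16

The last day of the cure period: 74 calendar days after 2022-10-27 is 2023-01-09.
Adding 7 calendar days to 2023-01-09 gives 2023-01-16, which is the date termination becomes effective.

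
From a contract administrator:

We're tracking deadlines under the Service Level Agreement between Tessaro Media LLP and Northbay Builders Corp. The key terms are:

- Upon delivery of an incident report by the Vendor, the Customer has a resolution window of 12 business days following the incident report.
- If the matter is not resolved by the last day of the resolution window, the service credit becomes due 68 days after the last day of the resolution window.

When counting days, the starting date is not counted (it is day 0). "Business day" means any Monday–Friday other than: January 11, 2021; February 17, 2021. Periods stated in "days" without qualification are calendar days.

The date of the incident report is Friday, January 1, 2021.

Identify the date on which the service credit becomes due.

March 29, 2021

The last day of the resolution window: 12 business days after Friday, January 1, 2021, skipping weekends and the listed holiday on Jan 11 — Jan 4, Jan 5, Jan 6, Jan 7, …, Jan 18, Jan 19, Jan 20 — lands on Wednesday, January 20, 2021.
The date on which the service credit becomes due: 68 calendar days after January 20, 2021 is March 29, 2021.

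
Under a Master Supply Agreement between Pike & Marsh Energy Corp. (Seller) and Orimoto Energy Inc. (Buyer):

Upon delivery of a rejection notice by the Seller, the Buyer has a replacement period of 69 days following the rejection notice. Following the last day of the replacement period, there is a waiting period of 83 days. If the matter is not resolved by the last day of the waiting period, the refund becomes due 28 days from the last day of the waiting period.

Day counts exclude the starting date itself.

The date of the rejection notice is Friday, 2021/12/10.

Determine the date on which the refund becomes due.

The last day of the replacement period: 2021/12/10 + 69 days = 2022/02/17.
The last day of the waiting period: 83 calendar days after 2022/02/17 is 2022/05/11.
The date on which the refund becomes due: 2022/05/11 + 28 days = 2022/06/08.

2022/06/08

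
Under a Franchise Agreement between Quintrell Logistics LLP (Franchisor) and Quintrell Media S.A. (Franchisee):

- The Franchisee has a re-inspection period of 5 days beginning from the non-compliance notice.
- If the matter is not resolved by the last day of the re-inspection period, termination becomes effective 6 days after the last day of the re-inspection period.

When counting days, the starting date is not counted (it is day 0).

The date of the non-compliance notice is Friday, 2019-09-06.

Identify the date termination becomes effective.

2019-09-17

The last day of the re-inspection period: 2019-09-06 + 5 days = 2019-09-11.
Adding 6 calendar days to 2019-09-11 gives 2019-09-17, which is the date termination becomes effective.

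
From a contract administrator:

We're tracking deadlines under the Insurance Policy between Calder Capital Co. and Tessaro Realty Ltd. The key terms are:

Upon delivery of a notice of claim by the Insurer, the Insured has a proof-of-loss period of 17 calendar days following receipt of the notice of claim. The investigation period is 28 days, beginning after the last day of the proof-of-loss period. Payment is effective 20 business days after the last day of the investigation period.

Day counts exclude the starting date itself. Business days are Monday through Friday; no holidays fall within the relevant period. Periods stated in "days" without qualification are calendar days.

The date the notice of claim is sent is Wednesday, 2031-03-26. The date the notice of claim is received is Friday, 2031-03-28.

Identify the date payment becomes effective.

2031-06-09

Adding 17 calendar days to 2031-03-28 gives 2031-04-14, which is the last day of the proof-of-loss period.
The last day of the investigation period: 28 calendar days after 2031-04-14 is 2031-05-12.
From Monday, 2031-05-12, 20 business days (May 13, May 14, May 15, May 16, …, Jun 5, Jun 6, Jun 9, skipping weekends) brings us to Monday, 2031-06-09, which is the date payment becomes effective.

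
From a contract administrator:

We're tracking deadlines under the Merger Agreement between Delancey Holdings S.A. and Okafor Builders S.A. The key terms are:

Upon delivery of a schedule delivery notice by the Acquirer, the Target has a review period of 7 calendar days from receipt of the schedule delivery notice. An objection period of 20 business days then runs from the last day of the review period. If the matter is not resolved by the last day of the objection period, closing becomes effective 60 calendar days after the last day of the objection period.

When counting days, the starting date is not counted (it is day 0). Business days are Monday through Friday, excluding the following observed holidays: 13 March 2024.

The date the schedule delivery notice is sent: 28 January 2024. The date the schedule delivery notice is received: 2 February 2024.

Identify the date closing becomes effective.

The last day of the review period: 2 February 2024 + 7 days = 9 February 2024.
The last day of the objection period: counting 20 business days from Friday, 9 February 2024 (Feb 12, Feb 13, Feb 14, Feb 15, …, Mar 6, Mar 7, Mar 8, skipping weekends) reaches Friday, 8 March 2024.
Adding 60 calendar days to 8 March 2024 gives 7 May 2024, which is the date closing becomes effective.

7 May 2024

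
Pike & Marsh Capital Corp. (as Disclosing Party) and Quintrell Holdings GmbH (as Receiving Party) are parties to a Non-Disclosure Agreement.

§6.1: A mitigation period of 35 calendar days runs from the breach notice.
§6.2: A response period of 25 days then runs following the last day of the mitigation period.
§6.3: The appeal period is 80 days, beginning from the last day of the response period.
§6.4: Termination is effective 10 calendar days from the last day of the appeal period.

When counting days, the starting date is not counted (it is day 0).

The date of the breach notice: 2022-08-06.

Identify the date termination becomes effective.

2023-01-03

The last day of the mitigation period: 2022-08-06 + 35 days = 2022-09-10.
Adding 25 calendar days to 2022-09-10 gives 2022-10-05, which is the last day of the response period.
The last day of the appeal period: 80 calendar days after 2022-10-05 is 2022-12-24.
Adding 10 calendar days to 2022-12-24 gives 2023-01-03, which is the date termination becomes effective.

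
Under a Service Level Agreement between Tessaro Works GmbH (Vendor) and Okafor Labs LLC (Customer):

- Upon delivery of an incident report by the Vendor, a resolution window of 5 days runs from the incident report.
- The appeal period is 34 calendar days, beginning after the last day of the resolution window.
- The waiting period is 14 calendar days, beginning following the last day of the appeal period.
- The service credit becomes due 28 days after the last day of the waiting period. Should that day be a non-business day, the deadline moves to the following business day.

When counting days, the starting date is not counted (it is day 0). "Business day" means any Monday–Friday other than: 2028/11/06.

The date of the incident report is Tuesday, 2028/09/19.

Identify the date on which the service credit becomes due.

2028/12/11

The last day of the resolution window: 5 calendar days after 2028/09/19 is 2028/09/24.
The last day of the appeal period: 34 calendar days after 2028/09/24 is 2028/10/28.
Adding 14 calendar days to 2028/10/28 gives 2028/11/11, which is the last day of the waiting period.
The date on which the service credit becomes due: 2028/11/11 + 28 days = 2028/12/09. That falls on a Saturday, so it rolls to the next business day, Monday, 2028/12/11.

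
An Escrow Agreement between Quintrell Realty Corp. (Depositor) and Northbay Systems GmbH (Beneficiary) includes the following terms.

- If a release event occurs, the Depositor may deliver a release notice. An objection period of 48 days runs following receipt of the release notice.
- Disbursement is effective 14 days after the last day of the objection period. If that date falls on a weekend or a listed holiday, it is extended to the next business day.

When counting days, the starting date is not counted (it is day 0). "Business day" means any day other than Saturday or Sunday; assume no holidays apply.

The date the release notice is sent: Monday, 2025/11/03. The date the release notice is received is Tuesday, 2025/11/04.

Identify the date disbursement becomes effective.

Adding 48 calendar days to 2025/11/04 gives 2025/12/22, which is the last day of the objection period.
The date disbursement becomes effective: 2025/12/22 + 14 days = 2026/01/05. 2026/01/05 is a Monday, so no roll-forward applies.

2026/01/05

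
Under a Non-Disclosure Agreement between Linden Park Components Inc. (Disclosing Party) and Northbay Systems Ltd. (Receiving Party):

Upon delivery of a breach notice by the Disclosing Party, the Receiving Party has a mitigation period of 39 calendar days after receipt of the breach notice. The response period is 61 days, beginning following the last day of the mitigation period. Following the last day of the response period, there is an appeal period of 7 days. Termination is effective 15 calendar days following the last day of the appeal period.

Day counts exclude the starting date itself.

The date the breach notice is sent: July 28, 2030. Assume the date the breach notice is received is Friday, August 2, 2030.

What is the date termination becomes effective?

Adding 39 calendar days to August 2, 2030 gives September 10, 2030, which is the last day of the mitigation period.
Adding 61 calendar days to September 10, 2030 gives November 10, 2030, which is the last day of the response period.
The last day of the appeal period: 7 calendar days after November 10, 2030 is November 17, 2030.
The date termination becomes effective: November 17, 2030 + 15 days = December 2, 2030.

December 2, 2030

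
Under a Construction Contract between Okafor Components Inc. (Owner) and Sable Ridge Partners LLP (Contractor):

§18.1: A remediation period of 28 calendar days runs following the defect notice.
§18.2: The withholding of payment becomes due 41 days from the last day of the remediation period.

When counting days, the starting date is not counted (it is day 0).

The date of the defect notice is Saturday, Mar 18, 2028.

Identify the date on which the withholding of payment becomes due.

Adding 28 calendar days to Mar 18, 2028 gives Apr 15, 2028, which is the last day of the remediation period.
Adding 41 calendar days to Apr 15, 2028 gives May 26, 2028, which is the date on which the withholding of payment becomes due.

May 26, 2028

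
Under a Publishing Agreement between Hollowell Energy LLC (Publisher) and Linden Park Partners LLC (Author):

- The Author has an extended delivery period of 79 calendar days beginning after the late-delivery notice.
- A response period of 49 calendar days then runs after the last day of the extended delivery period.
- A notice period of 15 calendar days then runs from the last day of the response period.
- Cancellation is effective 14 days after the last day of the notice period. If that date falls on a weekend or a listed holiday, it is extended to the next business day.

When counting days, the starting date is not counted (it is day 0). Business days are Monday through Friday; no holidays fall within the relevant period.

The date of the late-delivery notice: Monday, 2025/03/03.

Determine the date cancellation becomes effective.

The last day of the extended delivery period: 2025/03/03 + 79 days = 2025/05/21.
The last day of the response period: 2025/05/21 + 49 days = 2025/07/09.
The last day of the notice period: 15 calendar days after 2025/07/09 is 2025/07/24.
Adding 14 calendar days to 2025/07/24 gives 2025/08/07, which is the date cancellation becomes effective. 2025/08/07 is a Thursday, so no roll-forward applies.

2025/08/07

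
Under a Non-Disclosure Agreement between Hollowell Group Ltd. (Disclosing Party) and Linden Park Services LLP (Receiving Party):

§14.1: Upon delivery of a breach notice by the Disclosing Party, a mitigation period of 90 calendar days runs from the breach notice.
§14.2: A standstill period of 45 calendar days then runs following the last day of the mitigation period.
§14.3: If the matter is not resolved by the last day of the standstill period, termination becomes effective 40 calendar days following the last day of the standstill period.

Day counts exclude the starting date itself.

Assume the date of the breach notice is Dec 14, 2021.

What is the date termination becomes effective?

The last day of the mitigation period: 90 calendar days after Dec 14, 2021 is Mar 14, 2022.
The last day of the standstill period: Mar 14, 2022 + 45 days = Apr 28, 2022.
The date termination becomes effective: Apr 28, 2022 + 40 days = Jun 7, 2022.

Jun 7, 2022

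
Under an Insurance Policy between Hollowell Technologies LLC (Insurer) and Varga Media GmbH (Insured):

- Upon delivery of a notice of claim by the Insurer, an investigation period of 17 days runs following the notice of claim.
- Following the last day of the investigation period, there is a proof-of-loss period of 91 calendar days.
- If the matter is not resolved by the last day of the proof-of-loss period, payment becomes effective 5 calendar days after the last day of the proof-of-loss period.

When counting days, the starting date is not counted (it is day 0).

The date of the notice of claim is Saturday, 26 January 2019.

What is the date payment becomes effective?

19 May 2019

Adding 17 calendar days to 26 January 2019 gives 12 February 2019, which is the last day of the investigation period.
The last day of the proof-of-loss period: 12 February 2019 + 91 days = 14 May 2019.
Adding 5 calendar days to 14 May 2019 gives 19 May 2019, which is the date payment becomes effective.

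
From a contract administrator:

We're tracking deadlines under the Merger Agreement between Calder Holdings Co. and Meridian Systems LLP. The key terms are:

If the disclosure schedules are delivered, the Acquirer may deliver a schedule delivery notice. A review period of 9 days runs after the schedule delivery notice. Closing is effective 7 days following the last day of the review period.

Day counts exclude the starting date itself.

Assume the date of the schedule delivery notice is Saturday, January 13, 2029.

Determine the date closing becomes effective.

January 29, 2029

The last day of the review period: January 13, 2029 + 9 days = January 22, 2029.
The date closing becomes effective: January 22, 2029 + 7 days = January 29, 2029.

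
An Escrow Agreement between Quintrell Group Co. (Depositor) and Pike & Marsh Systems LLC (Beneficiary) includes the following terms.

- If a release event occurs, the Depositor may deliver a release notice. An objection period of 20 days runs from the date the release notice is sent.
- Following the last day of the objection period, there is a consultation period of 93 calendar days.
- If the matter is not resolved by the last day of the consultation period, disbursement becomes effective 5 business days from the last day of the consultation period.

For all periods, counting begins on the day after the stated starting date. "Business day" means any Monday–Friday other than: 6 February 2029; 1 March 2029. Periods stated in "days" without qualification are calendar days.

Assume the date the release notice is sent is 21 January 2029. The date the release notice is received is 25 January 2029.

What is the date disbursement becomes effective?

The last day of the objection period: 21 January 2029 + 20 days = 10 February 2029.
Adding 93 calendar days to 10 February 2029 gives 14 May 2029, which is the last day of the consultation period.
The date disbursement becomes effective: 5 business days after Monday, 14 May 2029, skipping weekends — May 15, May 16, May 17, May 18, May 21 — lands on Monday, 21 May 2029.

21 May 2029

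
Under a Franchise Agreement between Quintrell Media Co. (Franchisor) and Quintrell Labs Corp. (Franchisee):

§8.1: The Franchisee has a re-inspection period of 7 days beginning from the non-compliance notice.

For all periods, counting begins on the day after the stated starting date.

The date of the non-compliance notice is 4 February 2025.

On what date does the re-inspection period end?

11 February 2025

The last day of the re-inspection period: 7 calendar days after 4 February 2025 is 11 February 2025.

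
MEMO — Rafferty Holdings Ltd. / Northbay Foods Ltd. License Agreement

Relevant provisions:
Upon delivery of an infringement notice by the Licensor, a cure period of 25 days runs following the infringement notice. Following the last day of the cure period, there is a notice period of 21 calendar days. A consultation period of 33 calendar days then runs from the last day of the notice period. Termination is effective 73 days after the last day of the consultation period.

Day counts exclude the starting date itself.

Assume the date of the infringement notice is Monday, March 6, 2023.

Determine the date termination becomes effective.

Adding 25 calendar days to March 6, 2023 gives March 31, 2023, which is the last day of the cure period.
The last day of the notice period: March 31, 2023 + 21 days = April 21, 2023.
Adding 33 calendar days to April 21, 2023 gives May 24, 2023, which is the last day of the consultation period.
The date termination becomes effective: 73 calendar days after May 24, 2023 is August 5, 2023.

August 5, 2023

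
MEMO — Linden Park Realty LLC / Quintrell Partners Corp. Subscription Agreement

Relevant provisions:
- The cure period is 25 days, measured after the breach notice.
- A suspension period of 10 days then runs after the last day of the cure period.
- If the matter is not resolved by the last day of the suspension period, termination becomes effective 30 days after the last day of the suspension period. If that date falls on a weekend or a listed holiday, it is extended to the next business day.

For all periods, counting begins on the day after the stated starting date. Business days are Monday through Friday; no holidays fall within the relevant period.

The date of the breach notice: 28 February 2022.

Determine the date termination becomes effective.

Adding 25 calendar days to 28 February 2022 gives 25 March 2022, which is the last day of the cure period.
The last day of the suspension period: 25 March 2022 + 10 days = 4 April 2022.
The date termination becomes effective: 4 April 2022 + 30 days = 4 May 2022. 4 May 2022 is a Wednesday, so no roll-forward applies.

4 May 2022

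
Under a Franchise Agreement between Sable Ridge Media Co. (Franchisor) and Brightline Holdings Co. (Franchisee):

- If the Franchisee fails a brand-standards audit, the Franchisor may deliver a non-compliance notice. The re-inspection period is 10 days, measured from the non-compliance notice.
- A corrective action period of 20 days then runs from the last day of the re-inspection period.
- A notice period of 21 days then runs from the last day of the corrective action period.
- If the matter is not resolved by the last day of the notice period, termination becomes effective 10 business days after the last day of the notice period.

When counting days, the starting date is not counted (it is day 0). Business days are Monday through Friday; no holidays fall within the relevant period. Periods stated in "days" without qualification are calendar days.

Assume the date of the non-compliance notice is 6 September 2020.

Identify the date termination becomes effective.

Adding 10 calendar days to 6 September 2020 gives 16 September 2020, which is the last day of the re-inspection period.
The last day of the corrective action period: 16 September 2020 + 20 days = 6 October 2020.
Adding 21 calendar days to 6 October 2020 gives 27 October 2020, which is the last day of the notice period.
The date termination becomes effective: counting 10 business days from Tuesday, 27 October 2020 (Oct 28, Oct 29, Oct 30, Nov 2, Nov 3, Nov 4, Nov 5, Nov 6, Nov 9, Nov 10, skipping weekends) reaches Tuesday, 10 November 2020.

10 November 2020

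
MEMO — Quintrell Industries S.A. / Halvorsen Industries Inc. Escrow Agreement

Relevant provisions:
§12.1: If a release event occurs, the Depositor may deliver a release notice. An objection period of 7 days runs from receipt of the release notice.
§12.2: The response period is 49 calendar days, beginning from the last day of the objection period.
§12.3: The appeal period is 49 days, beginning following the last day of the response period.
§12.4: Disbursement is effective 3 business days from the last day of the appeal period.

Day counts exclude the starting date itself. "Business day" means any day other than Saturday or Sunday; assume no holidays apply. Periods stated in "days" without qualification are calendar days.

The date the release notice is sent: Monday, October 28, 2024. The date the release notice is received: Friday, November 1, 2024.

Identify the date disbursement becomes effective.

Adding 7 calendar days to November 1, 2024 gives November 8, 2024, which is the last day of the objection period.
The last day of the response period: 49 calendar days after November 8, 2024 is December 27, 2024.
Adding 49 calendar days to December 27, 2024 gives February 14, 2025, which is the last day of the appeal period.
From Friday, February 14, 2025, 3 business days (Feb 17, Feb 18, Feb 19, skipping weekends) brings us to Wednesday, February 19, 2025, which is the date disbursement becomes effective.

February 19, 2025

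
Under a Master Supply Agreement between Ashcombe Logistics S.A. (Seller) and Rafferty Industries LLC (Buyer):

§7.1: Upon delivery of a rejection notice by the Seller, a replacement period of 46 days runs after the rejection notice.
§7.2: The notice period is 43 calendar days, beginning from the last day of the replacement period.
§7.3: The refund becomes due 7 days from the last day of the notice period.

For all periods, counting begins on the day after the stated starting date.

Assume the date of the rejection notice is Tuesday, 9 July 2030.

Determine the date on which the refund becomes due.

The last day of the replacement period: 46 calendar days after 9 July 2030 is 24 August 2030.
The last day of the notice period: 24 August 2030 + 43 days = 6 October 2030.
The date on which the refund becomes due: 7 calendar days after 6 October 2030 is 13 October 2030.

13 October 2030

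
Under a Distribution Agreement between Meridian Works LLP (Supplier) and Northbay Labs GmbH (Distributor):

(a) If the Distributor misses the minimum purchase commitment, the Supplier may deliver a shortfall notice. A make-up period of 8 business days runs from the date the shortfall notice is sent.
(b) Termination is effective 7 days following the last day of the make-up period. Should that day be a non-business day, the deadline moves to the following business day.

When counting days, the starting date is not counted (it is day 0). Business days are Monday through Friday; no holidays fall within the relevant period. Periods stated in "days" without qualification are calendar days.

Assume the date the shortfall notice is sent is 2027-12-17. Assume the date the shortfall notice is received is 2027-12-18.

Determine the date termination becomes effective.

From Friday, 2027-12-17, 8 business days (Dec 20, Dec 21, Dec 22, Dec 23, Dec 24, Dec 27, Dec 28, Dec 29, skipping weekends) brings us to Wednesday, 2027-12-29, which is the last day of the make-up period.
The date termination becomes effective: 2027-12-29 + 7 days = 2028-01-05. 2028-01-05 is a Wednesday, so no roll-forward applies.

2028-01-05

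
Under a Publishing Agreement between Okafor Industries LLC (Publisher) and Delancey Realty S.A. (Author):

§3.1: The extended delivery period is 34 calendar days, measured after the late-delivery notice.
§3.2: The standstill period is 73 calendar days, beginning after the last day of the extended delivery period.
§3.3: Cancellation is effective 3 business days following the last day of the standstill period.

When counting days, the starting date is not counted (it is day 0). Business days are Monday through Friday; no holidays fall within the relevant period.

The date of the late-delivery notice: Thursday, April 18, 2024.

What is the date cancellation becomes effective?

August 7, 2024

The last day of the extended delivery period: April 18, 2024 + 34 days = May 22, 2024.
The last day of the standstill period: May 22, 2024 + 73 days = August 3, 2024.
The date cancellation becomes effective: 3 business days after Saturday, August 3, 2024, skipping weekends — Aug 5, Aug 6, Aug 7 — lands on Wednesday, August 7, 2024.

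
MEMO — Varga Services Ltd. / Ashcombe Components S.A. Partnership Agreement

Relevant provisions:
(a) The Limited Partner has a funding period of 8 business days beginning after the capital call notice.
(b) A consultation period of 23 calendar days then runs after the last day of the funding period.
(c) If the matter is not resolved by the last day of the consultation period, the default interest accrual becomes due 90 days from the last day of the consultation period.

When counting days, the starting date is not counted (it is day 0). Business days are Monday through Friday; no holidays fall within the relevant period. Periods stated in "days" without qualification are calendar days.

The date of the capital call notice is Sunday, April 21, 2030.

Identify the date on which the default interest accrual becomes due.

August 22, 2030

The last day of the funding period: 8 business days after Sunday, April 21, 2030, skipping weekends — Apr 22, Apr 23, Apr 24, Apr 25, Apr 26, Apr 29, Apr 30, May 1 — lands on Wednesday, May 1, 2030.
Adding 23 calendar days to May 1, 2030 gives May 24, 2030, which is the last day of the consultation period.
The date on which the default interest accrual becomes due: 90 calendar days after May 24, 2030 is August 22, 2030.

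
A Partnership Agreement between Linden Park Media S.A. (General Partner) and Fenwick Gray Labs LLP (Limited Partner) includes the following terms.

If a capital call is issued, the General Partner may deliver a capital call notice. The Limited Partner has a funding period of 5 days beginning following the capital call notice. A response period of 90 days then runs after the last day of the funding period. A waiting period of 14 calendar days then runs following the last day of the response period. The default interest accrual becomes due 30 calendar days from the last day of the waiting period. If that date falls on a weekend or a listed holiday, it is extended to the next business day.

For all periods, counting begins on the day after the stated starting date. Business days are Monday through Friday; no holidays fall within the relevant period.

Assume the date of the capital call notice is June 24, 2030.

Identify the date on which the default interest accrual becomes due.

The last day of the funding period: 5 calendar days after June 24, 2030 is June 29, 2030.
The last day of the response period: 90 calendar days after June 29, 2030 is September 27, 2030.
Adding 14 calendar days to September 27, 2030 gives October 11, 2030, which is the last day of the waiting period.
Adding 30 calendar days to October 11, 2030 gives November 10, 2030, which is the date on which the default interest accrual becomes due. That falls on a Sunday, so it rolls to the next business day, Monday, November 11, 2030.

November 11, 2030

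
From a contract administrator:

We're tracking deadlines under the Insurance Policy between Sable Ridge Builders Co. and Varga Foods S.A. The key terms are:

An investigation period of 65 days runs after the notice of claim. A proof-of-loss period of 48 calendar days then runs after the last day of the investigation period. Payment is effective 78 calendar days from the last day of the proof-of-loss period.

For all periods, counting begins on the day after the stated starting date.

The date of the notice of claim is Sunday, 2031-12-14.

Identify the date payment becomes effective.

2032-06-22

The last day of the investigation period: 2031-12-14 + 65 days = 2032-02-17.
The last day of the proof-of-loss period: 48 calendar days after 2032-02-17 is 2032-04-05.
The date payment becomes effective: 78 calendar days after 2032-04-05 is 2032-06-22.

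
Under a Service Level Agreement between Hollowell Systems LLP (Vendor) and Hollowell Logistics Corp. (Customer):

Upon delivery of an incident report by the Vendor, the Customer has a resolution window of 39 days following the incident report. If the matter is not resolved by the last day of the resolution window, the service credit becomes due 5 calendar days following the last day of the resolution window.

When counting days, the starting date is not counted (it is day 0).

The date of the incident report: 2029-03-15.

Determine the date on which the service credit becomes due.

2029-04-28

The last day of the resolution window: 2029-03-15 + 39 days = 2029-04-23.
The date on which the service credit becomes due: 5 calendar days after 2029-04-23 is 2029-04-28.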